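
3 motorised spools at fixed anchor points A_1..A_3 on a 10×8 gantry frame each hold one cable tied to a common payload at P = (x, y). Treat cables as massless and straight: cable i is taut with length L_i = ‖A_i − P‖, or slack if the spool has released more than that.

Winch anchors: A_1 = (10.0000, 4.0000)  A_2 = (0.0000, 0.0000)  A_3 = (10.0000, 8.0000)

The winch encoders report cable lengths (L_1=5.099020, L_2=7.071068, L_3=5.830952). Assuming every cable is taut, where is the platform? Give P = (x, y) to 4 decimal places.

(5.0000, 5.0000)

each cable: (A_i−P)·(A_i−P) = L_i²; let q_i = ‖A_i‖²−L_i²
q_1 = 100.0000+16.0000−26.0000 = 90.0000
row 1: 20.0000x + 8.0000y = 140.0000  (q_2=-50.0000)
row 2: 0.0000x − 8.0000y = -40.0000  (q_3=130.0000)
Cramer on rows 1–2 → x = 5.0000, y = 5.0000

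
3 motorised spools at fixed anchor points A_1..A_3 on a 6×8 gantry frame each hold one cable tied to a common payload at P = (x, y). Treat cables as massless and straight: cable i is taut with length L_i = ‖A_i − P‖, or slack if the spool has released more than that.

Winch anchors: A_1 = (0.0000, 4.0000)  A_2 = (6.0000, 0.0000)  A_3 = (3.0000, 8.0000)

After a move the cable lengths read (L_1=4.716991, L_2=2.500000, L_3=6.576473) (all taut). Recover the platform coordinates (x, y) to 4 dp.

circle eqns → linear via eq_j − eq_1; set c_j = A_j·A_j − L_j²
c_1 = 0.0000+16.0000−22.2500 = -6.2500
-12.0000·x + 8.0000·y = c_1−c_2 = -36.0000
-6.0000·x − 8.0000·y = c_1−c_3 = -36.0000
solve first two rows → x=4.0000, y=1.5000

(4.0000, 1.5000)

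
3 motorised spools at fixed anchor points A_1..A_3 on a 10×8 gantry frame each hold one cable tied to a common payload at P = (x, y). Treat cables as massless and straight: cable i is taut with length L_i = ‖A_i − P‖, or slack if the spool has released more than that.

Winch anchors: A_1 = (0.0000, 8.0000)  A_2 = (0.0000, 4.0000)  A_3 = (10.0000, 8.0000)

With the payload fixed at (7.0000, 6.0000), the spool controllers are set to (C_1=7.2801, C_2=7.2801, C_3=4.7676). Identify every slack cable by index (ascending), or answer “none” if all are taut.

cable 1: L_1 = ‖A_1−P‖ = 7.2801;  C_1 = 7.2801 → taut
cable 2: L_2 = ‖A_2−P‖ = 7.2801;  C_2 = 7.2801 → taut
cable 3: L_3 = ‖A_3−P‖ = 3.6056;  C_3 = 4.7676 → slack

3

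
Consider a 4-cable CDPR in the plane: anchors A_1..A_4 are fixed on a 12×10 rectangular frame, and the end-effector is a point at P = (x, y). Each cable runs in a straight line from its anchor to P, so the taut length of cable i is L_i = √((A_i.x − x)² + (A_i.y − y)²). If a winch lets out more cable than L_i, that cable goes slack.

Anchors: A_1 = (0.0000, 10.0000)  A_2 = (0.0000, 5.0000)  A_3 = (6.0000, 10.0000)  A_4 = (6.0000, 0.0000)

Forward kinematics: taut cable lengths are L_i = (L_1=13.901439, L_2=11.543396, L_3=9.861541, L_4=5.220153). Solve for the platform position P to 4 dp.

(11.0000, 1.5000)

circle eqns → linear via eq_j − eq_1; set k_j = A_j·A_j − L_j²
k_1 = 0.0000+100.0000−193.2500 = -93.2500
0.0000·x + 10.0000·y = k_1−k_2 = 15.0000
-12.0000·x + 0.0000·y = k_1−k_3 = -132.0000
-12.0000·x + 20.0000·y = k_1−k_4 = -102.0000
solve first two rows → x=11.0000, y=1.5000
check cable 4: ‖A_4−P‖² = 27.2500 ≈ L_4² = 27.2500 ✓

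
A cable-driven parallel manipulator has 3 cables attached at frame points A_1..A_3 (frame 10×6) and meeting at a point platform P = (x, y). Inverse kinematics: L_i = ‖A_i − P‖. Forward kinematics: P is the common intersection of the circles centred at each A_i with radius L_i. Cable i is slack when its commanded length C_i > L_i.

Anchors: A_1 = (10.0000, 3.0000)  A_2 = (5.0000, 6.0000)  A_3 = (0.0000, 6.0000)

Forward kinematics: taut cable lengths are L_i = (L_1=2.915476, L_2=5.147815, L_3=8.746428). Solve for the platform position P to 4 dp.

each cable: (A_i−P)·(A_i−P) = L_i²; let k_i = ‖A_i‖²−L_i²
k_1 = 100.0000+9.0000−8.5000 = 100.5000
row 1: 10.0000x − 6.0000y = 66.0000  (k_2=34.5000)
row 2: 20.0000x − 6.0000y = 141.0000  (k_3=-40.5000)
Cramer on rows 1–2 → x = 7.5000, y = 1.5000

(7.5000, 1.5000)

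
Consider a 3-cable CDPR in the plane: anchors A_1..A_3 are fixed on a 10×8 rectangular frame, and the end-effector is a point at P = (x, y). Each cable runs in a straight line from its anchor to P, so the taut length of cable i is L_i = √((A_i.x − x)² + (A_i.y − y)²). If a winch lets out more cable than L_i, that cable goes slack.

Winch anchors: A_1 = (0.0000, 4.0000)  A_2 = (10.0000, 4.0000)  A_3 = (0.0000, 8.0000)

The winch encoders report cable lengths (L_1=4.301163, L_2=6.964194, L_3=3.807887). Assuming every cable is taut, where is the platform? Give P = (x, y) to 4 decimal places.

expand ‖A_i−P‖²=L_i² and subtract eq 1 (c_i ≔ ‖A_i‖²−L_i²)
c_1 = 0.0000+16.0000−18.5000 = -2.5000
eq1−eq2 → [-20.0000  0.0000]·P = -70.0000
eq1−eq3 → [0.0000  -8.0000]·P = -52.0000
2×2 solve → P = (3.5000, 6.5000)

(3.5000, 6.5000)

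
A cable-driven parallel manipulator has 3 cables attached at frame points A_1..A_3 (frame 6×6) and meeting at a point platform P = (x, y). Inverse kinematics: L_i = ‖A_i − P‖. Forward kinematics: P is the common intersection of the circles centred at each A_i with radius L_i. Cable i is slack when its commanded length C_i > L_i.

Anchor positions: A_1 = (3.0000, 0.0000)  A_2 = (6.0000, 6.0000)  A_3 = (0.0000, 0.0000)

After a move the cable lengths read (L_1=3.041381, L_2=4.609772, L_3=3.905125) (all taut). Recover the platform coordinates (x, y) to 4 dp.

(2.5000, 3.0000)

circle eqns → linear via eq_j − eq_1; set k_j = A_j·A_j − L_j²
k_1 = 9.0000+0.0000−9.2500 = -0.2500
-6.0000·x − 12.0000·y = k_1−k_2 = -51.0000
6.0000·x + 0.0000·y = k_1−k_3 = 15.0000
solve first two rows → x=2.5000, y=3.0000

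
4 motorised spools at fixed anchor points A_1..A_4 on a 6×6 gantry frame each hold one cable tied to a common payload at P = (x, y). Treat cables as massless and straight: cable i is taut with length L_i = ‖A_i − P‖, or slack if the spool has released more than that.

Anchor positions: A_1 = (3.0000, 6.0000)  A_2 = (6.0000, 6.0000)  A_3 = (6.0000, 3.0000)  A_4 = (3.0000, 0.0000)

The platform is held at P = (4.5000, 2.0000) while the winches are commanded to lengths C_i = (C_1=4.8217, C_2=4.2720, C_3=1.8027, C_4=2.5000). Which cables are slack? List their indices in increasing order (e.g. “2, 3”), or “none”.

1

cable 1: L_1 = ‖A_1−P‖ = 4.2720;  C_1 = 4.8217 → slack
cable 2: L_2 = ‖A_2−P‖ = 4.2720;  C_2 = 4.2720 → taut
cable 3: L_3 = ‖A_3−P‖ = 1.8028;  C_3 = 1.8027 → taut
cable 4: L_4 = ‖A_4−P‖ = 2.5000;  C_4 = 2.5000 → taut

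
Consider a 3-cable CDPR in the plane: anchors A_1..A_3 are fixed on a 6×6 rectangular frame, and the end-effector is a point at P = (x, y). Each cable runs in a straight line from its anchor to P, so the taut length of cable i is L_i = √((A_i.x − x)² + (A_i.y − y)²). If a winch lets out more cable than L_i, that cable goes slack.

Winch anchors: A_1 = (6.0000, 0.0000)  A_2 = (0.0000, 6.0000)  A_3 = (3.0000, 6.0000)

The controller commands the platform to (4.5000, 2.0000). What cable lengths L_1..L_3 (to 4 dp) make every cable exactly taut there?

(2.5000, 6.0208, 4.2720)

L_1: Δ = A_1−P = (1.5000, -2.0000) → ‖Δ‖ = √6.2500 = 2.5000
L_2: Δ = A_2−P = (-4.5000, 4.0000) → ‖Δ‖ = √36.2500 = 6.0208
L_3: Δ = A_3−P = (-1.5000, 4.0000) → ‖Δ‖ = √18.2500 = 4.2720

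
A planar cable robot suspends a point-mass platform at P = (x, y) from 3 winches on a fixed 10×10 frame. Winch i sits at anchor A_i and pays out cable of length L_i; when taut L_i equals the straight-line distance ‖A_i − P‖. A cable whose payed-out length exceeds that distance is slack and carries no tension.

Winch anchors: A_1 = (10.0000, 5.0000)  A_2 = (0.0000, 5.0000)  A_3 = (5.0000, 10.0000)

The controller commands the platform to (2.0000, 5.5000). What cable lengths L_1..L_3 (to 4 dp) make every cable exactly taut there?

(8.0156, 2.0616, 5.4083)

L_1 = √((10.0000−2.0000)² + (5.0000−5.5000)²) = 8.0156
L_2 = √((0.0000−2.0000)² + (5.0000−5.5000)²) = 2.0616
L_3 = √((5.0000−2.0000)² + (10.0000−5.5000)²) = 5.4083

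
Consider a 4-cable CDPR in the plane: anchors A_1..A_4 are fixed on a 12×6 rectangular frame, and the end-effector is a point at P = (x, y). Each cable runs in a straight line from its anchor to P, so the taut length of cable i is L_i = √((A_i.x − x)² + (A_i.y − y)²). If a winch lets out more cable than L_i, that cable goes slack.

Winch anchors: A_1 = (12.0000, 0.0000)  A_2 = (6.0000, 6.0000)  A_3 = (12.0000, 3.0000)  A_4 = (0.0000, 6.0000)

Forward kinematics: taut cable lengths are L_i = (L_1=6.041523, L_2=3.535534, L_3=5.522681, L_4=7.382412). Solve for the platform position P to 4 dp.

(6.5000, 2.5000)

expand ‖A_i−P‖²=L_i² and subtract eq 1 (c_i ≔ ‖A_i‖²−L_i²)
c_1 = 144.0000+0.0000−36.5000 = 107.5000
eq1−eq2 → [12.0000  -12.0000]·P = 48.0000
eq1−eq3 → [0.0000  -6.0000]·P = -15.0000
eq1−eq4 → [24.0000  -12.0000]·P = 126.0000
2×2 solve → P = (6.5000, 2.5000)
check cable 4: ‖A_4−P‖² = 54.5000 ≈ L_4² = 54.5000 ✓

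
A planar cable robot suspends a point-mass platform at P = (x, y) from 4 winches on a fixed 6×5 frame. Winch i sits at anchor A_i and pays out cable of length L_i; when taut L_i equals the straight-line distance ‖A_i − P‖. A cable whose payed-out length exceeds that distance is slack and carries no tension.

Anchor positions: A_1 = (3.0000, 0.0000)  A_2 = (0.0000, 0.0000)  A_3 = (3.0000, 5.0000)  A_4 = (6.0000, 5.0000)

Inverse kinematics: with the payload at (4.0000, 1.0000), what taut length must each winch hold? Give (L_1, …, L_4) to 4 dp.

(1.4142, 4.1231, 4.1231, 4.4721)

L_1 = √((3.0000−4.0000)² + (0.0000−1.0000)²) = 1.4142
L_2 = √((0.0000−4.0000)² + (0.0000−1.0000)²) = 4.1231
L_3 = √((3.0000−4.0000)² + (5.0000−1.0000)²) = 4.1231
L_4 = √((6.0000−4.0000)² + (5.0000−1.0000)²) = 4.4721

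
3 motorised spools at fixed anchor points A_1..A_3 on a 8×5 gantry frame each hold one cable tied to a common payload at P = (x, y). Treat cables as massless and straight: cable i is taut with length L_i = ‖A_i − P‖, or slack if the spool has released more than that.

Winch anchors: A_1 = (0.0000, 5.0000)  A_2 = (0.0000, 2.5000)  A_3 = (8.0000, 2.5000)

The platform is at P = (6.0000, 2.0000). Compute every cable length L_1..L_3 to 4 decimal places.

(6.7082, 6.0208, 2.0616)

L_1: Δ = A_1−P = (-6.0000, 3.0000) → ‖Δ‖ = √45.0000 = 6.7082
L_2: Δ = A_2−P = (-6.0000, 0.5000) → ‖Δ‖ = √36.2500 = 6.0208
L_3: Δ = A_3−P = (2.0000, 0.5000) → ‖Δ‖ = √4.2500 = 2.0616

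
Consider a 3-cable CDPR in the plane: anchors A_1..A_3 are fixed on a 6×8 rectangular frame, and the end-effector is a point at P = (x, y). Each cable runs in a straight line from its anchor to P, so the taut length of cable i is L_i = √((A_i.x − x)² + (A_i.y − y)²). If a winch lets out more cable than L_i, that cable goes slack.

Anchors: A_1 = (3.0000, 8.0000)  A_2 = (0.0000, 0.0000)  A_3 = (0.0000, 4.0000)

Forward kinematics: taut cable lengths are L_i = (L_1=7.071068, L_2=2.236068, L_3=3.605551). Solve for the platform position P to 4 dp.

each cable: (A_i−P)·(A_i−P) = L_i²; let q_i = ‖A_i‖²−L_i²
q_1 = 9.0000+64.0000−50.0000 = 23.0000
row 1: 6.0000x + 16.0000y = 28.0000  (q_2=-5.0000)
row 2: 6.0000x + 8.0000y = 20.0000  (q_3=3.0000)
Cramer on rows 1–2 → x = 2.0000, y = 1.0000

(2.0000, 1.0000)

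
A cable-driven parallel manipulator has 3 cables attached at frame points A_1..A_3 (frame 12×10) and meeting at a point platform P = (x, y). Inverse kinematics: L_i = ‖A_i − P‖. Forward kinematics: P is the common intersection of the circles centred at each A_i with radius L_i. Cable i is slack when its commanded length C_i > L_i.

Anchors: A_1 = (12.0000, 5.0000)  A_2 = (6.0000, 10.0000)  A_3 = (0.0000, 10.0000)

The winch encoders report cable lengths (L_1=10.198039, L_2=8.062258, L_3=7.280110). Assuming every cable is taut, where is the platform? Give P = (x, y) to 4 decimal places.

(2.0000, 3.0000)

each cable: (A_i−P)·(A_i−P) = L_i²; let k_i = ‖A_i‖²−L_i²
k_1 = 144.0000+25.0000−104.0000 = 65.0000
row 1: 12.0000x − 10.0000y = -6.0000  (k_2=71.0000)
row 2: 24.0000x − 10.0000y = 18.0000  (k_3=47.0000)
Cramer on rows 1–2 → x = 2.0000, y = 3.0000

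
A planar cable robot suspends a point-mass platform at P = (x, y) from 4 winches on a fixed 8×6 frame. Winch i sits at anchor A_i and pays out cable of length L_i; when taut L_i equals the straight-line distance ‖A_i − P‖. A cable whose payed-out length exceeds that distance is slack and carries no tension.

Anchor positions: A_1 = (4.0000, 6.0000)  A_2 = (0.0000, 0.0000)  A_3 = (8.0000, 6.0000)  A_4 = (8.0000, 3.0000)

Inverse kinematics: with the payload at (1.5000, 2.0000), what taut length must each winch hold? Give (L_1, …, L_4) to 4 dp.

L_1 = √((4.0000−1.5000)² + (6.0000−2.0000)²) = 4.7170
L_2 = √((0.0000−1.5000)² + (0.0000−2.0000)²) = 2.5000
L_3 = √((8.0000−1.5000)² + (6.0000−2.0000)²) = 7.6322
L_4 = √((8.0000−1.5000)² + (3.0000−2.0000)²) = 6.5765

(4.7170, 2.5000, 7.6322, 6.5765)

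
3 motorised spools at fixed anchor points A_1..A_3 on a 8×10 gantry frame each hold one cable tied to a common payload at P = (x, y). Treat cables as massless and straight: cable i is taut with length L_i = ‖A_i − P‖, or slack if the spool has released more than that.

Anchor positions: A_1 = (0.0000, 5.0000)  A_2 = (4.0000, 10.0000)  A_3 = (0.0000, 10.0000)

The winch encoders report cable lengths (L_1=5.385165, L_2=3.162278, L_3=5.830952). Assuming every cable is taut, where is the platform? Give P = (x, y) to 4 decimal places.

(5.0000, 7.0000)

expand ‖A_i−P‖²=L_i² and subtract eq 1 (k_i ≔ ‖A_i‖²−L_i²)
k_1 = 0.0000+25.0000−29.0000 = -4.0000
eq1−eq2 → [-8.0000  -10.0000]·P = -110.0000
eq1−eq3 → [0.0000  -10.0000]·P = -70.0000
2×2 solve → P = (5.0000, 7.0000)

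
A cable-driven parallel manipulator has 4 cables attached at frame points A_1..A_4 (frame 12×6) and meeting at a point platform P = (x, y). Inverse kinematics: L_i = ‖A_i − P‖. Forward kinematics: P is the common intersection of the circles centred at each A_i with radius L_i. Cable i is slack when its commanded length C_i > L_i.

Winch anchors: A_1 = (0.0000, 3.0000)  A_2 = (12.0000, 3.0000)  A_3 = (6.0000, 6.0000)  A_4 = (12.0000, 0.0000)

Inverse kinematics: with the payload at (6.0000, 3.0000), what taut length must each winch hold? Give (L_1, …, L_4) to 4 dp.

(6.0000, 6.0000, 3.0000, 6.7082)

L_1 = √((0.0000−6.0000)² + (3.0000−3.0000)²) = 6.0000
L_2 = √((12.0000−6.0000)² + (3.0000−3.0000)²) = 6.0000
L_3 = √((6.0000−6.0000)² + (6.0000−3.0000)²) = 3.0000
L_4 = √((12.0000−6.0000)² + (0.0000−3.0000)²) = 6.7082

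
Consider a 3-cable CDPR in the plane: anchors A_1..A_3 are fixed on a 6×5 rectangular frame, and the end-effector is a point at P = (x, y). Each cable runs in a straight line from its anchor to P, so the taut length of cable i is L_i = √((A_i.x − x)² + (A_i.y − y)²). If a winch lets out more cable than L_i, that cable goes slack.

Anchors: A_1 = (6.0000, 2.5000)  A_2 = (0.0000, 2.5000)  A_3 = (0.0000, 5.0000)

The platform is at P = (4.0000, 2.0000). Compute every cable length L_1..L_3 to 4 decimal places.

(2.0616, 4.0311, 5.0000)

L_1: Δ = A_1−P = (2.0000, 0.5000) → ‖Δ‖ = √4.2500 = 2.0616
L_2: Δ = A_2−P = (-4.0000, 0.5000) → ‖Δ‖ = √16.2500 = 4.0311
L_3: Δ = A_3−P = (-4.0000, 3.0000) → ‖Δ‖ = √25.0000 = 5.0000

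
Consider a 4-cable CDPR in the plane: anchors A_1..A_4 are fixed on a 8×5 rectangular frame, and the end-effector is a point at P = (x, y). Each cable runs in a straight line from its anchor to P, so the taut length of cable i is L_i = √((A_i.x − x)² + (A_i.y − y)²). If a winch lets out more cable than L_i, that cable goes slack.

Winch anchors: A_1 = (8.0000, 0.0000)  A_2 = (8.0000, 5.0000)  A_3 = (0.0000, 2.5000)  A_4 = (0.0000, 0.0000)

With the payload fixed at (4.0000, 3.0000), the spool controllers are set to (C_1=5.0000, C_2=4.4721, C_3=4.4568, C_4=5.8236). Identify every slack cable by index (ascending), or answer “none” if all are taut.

i=1: geometric 5.0000 vs commanded 5.0000 ⇒ taut
i=2: geometric 4.4721 vs commanded 4.4721 ⇒ taut
i=3: geometric 4.0311 vs commanded 4.4568 ⇒ slack
i=4: geometric 5.0000 vs commanded 5.8236 ⇒ slack

3, 4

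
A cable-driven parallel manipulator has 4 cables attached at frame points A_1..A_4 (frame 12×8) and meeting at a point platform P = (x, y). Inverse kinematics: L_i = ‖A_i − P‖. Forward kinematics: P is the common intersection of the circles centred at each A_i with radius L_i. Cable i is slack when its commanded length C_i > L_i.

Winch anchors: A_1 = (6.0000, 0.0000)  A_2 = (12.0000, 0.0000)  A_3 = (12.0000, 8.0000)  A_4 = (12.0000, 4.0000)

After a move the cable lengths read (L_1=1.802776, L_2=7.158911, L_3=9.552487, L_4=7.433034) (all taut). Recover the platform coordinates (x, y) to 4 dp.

expand ‖A_i−P‖²=L_i² and subtract eq 1 (c_i ≔ ‖A_i‖²−L_i²)
c_1 = 36.0000+0.0000−3.2500 = 32.7500
eq1−eq2 → [-12.0000  0.0000]·P = -60.0000
eq1−eq3 → [-12.0000  -16.0000]·P = -84.0000
eq1−eq4 → [-12.0000  -8.0000]·P = -72.0000
2×2 solve → P = (5.0000, 1.5000)
check cable 4: ‖A_4−P‖² = 55.2500 ≈ L_4² = 55.2500 ✓

(5.0000, 1.5000)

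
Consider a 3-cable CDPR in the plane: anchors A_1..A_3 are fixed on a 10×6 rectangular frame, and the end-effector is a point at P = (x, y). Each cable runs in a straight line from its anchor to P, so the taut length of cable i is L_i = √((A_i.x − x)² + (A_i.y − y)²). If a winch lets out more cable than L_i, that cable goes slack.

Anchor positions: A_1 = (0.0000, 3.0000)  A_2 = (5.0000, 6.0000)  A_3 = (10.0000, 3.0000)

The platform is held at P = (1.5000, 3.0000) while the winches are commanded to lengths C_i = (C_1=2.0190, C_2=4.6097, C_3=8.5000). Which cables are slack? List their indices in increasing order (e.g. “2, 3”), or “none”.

i=1: geometric 1.5000 vs commanded 2.0190 ⇒ slack
i=2: geometric 4.6098 vs commanded 4.6097 ⇒ taut
i=3: geometric 8.5000 vs commanded 8.5000 ⇒ taut

1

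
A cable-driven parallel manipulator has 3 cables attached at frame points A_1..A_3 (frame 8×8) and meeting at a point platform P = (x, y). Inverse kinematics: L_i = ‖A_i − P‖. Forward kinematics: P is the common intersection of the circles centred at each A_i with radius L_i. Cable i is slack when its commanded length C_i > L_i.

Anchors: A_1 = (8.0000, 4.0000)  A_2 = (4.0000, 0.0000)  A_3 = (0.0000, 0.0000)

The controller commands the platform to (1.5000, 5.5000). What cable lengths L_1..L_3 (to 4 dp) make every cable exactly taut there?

(6.6708, 6.0415, 5.7009)

L_1: Δ = A_1−P = (6.5000, -1.5000) → ‖Δ‖ = √44.5000 = 6.6708
L_2: Δ = A_2−P = (2.5000, -5.5000) → ‖Δ‖ = √36.5000 = 6.0415
L_3: Δ = A_3−P = (-1.5000, -5.5000) → ‖Δ‖ = √32.5000 = 5.7009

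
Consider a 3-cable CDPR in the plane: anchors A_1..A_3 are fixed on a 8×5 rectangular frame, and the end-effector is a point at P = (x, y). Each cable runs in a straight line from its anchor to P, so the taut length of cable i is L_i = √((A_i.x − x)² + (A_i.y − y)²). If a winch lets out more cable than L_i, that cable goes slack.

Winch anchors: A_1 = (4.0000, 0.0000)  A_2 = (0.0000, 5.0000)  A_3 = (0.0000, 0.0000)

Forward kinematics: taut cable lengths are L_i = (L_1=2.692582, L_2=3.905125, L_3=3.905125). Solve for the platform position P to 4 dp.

expand ‖A_i−P‖²=L_i² and subtract eq 1 (q_i ≔ ‖A_i‖²−L_i²)
q_1 = 16.0000+0.0000−7.2500 = 8.7500
eq1−eq2 → [8.0000  -10.0000]·P = -1.0000
eq1−eq3 → [8.0000  0.0000]·P = 24.0000
2×2 solve → P = (3.0000, 2.5000)

(3.0000, 2.5000)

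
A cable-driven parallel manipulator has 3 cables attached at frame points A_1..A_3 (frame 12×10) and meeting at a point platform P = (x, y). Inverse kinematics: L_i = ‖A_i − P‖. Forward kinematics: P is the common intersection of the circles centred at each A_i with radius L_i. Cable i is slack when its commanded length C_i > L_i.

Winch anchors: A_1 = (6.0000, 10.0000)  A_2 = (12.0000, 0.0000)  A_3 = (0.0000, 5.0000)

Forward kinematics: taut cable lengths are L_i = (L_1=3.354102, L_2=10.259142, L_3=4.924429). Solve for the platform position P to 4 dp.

expand ‖A_i−P‖²=L_i² and subtract eq 1 (q_i ≔ ‖A_i‖²−L_i²)
q_1 = 36.0000+100.0000−11.2500 = 124.7500
eq1−eq2 → [-12.0000  20.0000]·P = 86.0000
eq1−eq3 → [12.0000  10.0000]·P = 124.0000
2×2 solve → P = (4.5000, 7.0000)

(4.5000, 7.0000)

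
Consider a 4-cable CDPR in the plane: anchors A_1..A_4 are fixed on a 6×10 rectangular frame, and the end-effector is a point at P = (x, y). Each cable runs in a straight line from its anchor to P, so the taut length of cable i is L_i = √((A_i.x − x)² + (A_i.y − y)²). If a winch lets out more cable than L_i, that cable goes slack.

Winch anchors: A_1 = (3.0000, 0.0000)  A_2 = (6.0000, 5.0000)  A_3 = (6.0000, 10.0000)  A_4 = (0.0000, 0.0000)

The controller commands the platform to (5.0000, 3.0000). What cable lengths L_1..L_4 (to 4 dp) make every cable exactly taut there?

(3.6056, 2.2361, 7.0711, 5.8310)

L_1: Δ = A_1−P = (-2.0000, -3.0000) → ‖Δ‖ = √13.0000 = 3.6056
L_2: Δ = A_2−P = (1.0000, 2.0000) → ‖Δ‖ = √5.0000 = 2.2361
L_3: Δ = A_3−P = (1.0000, 7.0000) → ‖Δ‖ = √50.0000 = 7.0711
L_4: Δ = A_4−P = (-5.0000, -3.0000) → ‖Δ‖ = √34.0000 = 5.8310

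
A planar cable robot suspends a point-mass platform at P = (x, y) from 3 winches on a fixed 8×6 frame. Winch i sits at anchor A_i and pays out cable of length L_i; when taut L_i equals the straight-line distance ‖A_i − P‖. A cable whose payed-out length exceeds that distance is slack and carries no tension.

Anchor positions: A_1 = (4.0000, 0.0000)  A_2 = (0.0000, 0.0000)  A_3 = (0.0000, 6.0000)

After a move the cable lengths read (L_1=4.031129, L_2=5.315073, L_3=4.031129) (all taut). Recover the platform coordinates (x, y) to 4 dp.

each cable: (A_i−P)·(A_i−P) = L_i²; let c_i = ‖A_i‖²−L_i²
c_1 = 16.0000+0.0000−16.2500 = -0.2500
row 1: 8.0000x + 0.0000y = 28.0000  (c_2=-28.2500)
row 2: 8.0000x − 12.0000y = -20.0000  (c_3=19.7500)
Cramer on rows 1–2 → x = 3.5000, y = 4.0000

(3.5000, 4.0000)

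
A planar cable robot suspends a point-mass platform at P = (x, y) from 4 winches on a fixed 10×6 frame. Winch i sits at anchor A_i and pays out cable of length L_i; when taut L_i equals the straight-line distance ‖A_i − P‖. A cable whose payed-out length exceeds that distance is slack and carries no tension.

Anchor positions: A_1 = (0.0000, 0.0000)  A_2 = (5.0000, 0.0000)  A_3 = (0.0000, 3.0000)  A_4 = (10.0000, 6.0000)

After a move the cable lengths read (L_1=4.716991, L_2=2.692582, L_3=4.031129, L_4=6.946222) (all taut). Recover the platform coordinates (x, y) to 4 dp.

circle eqns → linear via eq_j − eq_1; set k_j = A_j·A_j − L_j²
k_1 = 0.0000+0.0000−22.2500 = -22.2500
-10.0000·x + 0.0000·y = k_1−k_2 = -40.0000
0.0000·x − 6.0000·y = k_1−k_3 = -15.0000
-20.0000·x − 12.0000·y = k_1−k_4 = -110.0000
solve first two rows → x=4.0000, y=2.5000
check cable 4: ‖A_4−P‖² = 48.2500 ≈ L_4² = 48.2500 ✓

(4.0000, 2.5000)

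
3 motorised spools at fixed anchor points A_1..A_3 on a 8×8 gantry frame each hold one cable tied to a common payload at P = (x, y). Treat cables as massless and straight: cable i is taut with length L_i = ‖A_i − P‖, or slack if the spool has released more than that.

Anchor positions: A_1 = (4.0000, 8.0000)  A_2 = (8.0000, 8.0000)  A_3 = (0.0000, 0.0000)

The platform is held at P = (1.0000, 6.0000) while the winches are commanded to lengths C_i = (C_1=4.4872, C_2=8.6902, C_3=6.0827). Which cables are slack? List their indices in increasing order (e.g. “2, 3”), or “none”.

cable 1: √((3.0000)²+(2.0000)²)=3.6056, C_1=4.4872: slack
cable 2: √((7.0000)²+(2.0000)²)=7.2801, C_2=8.6902: slack
cable 3: √((-1.0000)²+(-6.0000)²)=6.0828, C_3=6.0827: taut

1, 2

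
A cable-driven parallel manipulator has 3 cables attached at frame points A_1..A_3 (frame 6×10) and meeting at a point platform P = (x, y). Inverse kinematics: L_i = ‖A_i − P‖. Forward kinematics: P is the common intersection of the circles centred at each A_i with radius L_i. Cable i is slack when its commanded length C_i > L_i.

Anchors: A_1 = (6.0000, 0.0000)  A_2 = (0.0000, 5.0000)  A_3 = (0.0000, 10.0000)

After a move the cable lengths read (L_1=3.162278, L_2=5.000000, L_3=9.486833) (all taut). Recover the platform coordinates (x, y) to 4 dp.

each cable: (A_i−P)·(A_i−P) = L_i²; let q_i = ‖A_i‖²−L_i²
q_1 = 36.0000+0.0000−10.0000 = 26.0000
row 1: 12.0000x − 10.0000y = 26.0000  (q_2=0.0000)
row 2: 12.0000x − 20.0000y = 16.0000  (q_3=10.0000)
Cramer on rows 1–2 → x = 3.0000, y = 1.0000

(3.0000, 1.0000)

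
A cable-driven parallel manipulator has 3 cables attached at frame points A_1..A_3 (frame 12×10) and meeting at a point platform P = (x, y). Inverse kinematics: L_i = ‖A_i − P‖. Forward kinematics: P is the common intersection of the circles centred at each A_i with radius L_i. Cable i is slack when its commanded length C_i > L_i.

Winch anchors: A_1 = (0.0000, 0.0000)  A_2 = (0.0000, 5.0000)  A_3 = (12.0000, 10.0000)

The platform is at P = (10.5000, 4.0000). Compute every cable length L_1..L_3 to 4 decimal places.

(11.2361, 10.5475, 6.1847)

L_1 = √((0.0000−10.5000)² + (0.0000−4.0000)²) = 11.2361
L_2 = √((0.0000−10.5000)² + (5.0000−4.0000)²) = 10.5475
L_3 = √((12.0000−10.5000)² + (10.0000−4.0000)²) = 6.1847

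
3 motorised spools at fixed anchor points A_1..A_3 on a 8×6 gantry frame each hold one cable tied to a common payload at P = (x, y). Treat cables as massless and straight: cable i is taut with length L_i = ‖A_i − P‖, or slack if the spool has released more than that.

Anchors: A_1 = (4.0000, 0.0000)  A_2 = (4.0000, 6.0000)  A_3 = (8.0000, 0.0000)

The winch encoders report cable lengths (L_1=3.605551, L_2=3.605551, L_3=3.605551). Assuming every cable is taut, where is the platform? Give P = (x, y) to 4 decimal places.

each cable: (A_i−P)·(A_i−P) = L_i²; let c_i = ‖A_i‖²−L_i²
c_1 = 16.0000+0.0000−13.0000 = 3.0000
row 1: 0.0000x − 12.0000y = -36.0000  (c_2=39.0000)
row 2: -8.0000x + 0.0000y = -48.0000  (c_3=51.0000)
Cramer on rows 1–2 → x = 6.0000, y = 3.0000

(6.0000, 3.0000)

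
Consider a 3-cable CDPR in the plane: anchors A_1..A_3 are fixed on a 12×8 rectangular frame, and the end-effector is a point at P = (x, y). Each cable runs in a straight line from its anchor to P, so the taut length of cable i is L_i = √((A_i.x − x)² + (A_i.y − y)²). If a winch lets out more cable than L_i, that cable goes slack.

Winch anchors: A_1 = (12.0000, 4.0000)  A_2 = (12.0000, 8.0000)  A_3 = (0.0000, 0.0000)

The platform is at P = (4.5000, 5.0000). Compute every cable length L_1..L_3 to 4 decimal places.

(7.5664, 8.0777, 6.7268)

L_1 = √((12.0000−4.5000)² + (4.0000−5.0000)²) = 7.5664
L_2 = √((12.0000−4.5000)² + (8.0000−5.0000)²) = 8.0777
L_3 = √((0.0000−4.5000)² + (0.0000−5.0000)²) = 6.7268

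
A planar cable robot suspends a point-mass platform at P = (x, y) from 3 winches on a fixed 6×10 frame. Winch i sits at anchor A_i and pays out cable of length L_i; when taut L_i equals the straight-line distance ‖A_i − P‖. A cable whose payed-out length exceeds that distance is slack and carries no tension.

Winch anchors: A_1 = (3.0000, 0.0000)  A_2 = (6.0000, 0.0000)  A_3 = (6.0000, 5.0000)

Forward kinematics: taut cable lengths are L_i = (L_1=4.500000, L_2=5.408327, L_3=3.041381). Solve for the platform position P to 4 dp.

expand ‖A_i−P‖²=L_i² and subtract eq 1 (k_i ≔ ‖A_i‖²−L_i²)
k_1 = 9.0000+0.0000−20.2500 = -11.2500
eq1−eq2 → [-6.0000  0.0000]·P = -18.0000
eq1−eq3 → [-6.0000  -10.0000]·P = -63.0000
2×2 solve → P = (3.0000, 4.5000)

(3.0000, 4.5000)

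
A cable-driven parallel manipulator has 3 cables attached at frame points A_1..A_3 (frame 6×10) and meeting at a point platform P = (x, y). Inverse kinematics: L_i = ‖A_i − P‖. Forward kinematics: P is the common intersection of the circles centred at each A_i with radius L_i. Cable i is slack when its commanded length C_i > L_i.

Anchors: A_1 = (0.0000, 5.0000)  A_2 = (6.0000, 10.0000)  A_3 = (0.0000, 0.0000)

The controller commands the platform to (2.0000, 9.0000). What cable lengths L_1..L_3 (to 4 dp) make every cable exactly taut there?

L_1: Δ = A_1−P = (-2.0000, -4.0000) → ‖Δ‖ = √20.0000 = 4.4721
L_2: Δ = A_2−P = (4.0000, 1.0000) → ‖Δ‖ = √17.0000 = 4.1231
L_3: Δ = A_3−P = (-2.0000, -9.0000) → ‖Δ‖ = √85.0000 = 9.2195

(4.4721, 4.1231, 9.2195)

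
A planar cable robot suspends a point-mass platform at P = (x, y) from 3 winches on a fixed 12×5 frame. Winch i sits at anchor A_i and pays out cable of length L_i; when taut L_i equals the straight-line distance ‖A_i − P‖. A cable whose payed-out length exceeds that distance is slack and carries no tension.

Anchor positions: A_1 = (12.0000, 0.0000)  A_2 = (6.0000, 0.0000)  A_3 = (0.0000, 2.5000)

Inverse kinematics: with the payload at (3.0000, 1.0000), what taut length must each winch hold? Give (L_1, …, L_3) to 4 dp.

cable 1: Δx=9.0000, Δy=-1.0000; L_1 = √(Δx²+Δy²) = 9.0554
cable 2: Δx=3.0000, Δy=-1.0000; L_2 = √(Δx²+Δy²) = 3.1623
cable 3: Δx=-3.0000, Δy=1.5000; L_3 = √(Δx²+Δy²) = 3.3541

(9.0554, 3.1623, 3.3541)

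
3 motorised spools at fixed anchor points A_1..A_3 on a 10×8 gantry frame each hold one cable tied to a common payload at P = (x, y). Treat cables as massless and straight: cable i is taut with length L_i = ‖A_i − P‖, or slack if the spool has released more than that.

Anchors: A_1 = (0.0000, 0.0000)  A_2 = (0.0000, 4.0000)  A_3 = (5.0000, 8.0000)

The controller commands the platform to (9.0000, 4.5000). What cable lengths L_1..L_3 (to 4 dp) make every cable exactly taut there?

(10.0623, 9.0139, 5.3151)

L_1 = √((0.0000−9.0000)² + (0.0000−4.5000)²) = 10.0623
L_2 = √((0.0000−9.0000)² + (4.0000−4.5000)²) = 9.0139
L_3 = √((5.0000−9.0000)² + (8.0000−4.5000)²) = 5.3151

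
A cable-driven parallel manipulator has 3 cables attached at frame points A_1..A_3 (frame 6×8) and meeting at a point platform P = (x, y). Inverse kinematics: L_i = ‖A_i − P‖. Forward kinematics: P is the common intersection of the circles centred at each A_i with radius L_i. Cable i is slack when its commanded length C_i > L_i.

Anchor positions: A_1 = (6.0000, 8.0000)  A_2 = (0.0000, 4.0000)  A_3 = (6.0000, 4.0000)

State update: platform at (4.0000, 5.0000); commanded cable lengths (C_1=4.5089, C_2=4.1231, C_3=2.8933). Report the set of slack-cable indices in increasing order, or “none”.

cable 1: L_1 = ‖A_1−P‖ = 3.6056;  C_1 = 4.5089 → slack
cable 2: L_2 = ‖A_2−P‖ = 4.1231;  C_2 = 4.1231 → taut
cable 3: L_3 = ‖A_3−P‖ = 2.2361;  C_3 = 2.8933 → slack

1, 3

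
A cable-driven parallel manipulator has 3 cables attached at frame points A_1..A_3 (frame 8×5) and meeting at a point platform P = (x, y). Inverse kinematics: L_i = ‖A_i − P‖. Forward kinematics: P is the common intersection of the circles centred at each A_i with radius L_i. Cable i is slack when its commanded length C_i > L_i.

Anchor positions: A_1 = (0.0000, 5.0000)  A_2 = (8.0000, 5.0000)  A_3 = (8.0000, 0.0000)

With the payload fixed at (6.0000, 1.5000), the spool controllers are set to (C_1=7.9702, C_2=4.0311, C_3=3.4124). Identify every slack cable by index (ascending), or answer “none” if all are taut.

1, 3

cable 1: L_1 = ‖A_1−P‖ = 6.9462;  C_1 = 7.9702 → slack
cable 2: L_2 = ‖A_2−P‖ = 4.0311;  C_2 = 4.0311 → taut
cable 3: L_3 = ‖A_3−P‖ = 2.5000;  C_3 = 3.4124 → slack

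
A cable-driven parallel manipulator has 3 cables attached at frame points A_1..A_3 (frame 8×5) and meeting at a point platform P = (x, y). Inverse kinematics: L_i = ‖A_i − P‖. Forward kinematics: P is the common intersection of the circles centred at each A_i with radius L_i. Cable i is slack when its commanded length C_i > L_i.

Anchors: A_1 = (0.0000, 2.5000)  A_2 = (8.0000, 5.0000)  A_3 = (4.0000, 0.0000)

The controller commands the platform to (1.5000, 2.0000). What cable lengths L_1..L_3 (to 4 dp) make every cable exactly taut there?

(1.5811, 7.1589, 3.2016)

L_1: Δ = A_1−P = (-1.5000, 0.5000) → ‖Δ‖ = √2.5000 = 1.5811
L_2: Δ = A_2−P = (6.5000, 3.0000) → ‖Δ‖ = √51.2500 = 7.1589
L_3: Δ = A_3−P = (2.5000, -2.0000) → ‖Δ‖ = √10.2500 = 3.2016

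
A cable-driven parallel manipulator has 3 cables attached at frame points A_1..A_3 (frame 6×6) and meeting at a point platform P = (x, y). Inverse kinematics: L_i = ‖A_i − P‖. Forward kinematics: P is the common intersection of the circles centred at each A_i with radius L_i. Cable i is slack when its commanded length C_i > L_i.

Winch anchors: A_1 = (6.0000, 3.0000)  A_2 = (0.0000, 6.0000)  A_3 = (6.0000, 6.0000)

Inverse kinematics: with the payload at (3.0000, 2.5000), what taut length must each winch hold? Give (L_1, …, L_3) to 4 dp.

(3.0414, 4.6098, 4.6098)

cable 1: Δx=3.0000, Δy=0.5000; L_1 = √(Δx²+Δy²) = 3.0414
cable 2: Δx=-3.0000, Δy=3.5000; L_2 = √(Δx²+Δy²) = 4.6098
cable 3: Δx=3.0000, Δy=3.5000; L_3 = √(Δx²+Δy²) = 4.6098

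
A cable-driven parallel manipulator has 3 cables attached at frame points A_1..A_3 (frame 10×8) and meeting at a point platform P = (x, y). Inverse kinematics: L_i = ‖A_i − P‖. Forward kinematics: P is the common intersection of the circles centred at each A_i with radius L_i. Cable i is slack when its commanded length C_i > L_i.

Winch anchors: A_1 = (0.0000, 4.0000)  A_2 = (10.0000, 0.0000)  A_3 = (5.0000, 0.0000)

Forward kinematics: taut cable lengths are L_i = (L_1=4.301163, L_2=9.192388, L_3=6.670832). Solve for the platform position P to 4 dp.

circle eqns → linear via eq_j − eq_1; set c_j = A_j·A_j − L_j²
c_1 = 0.0000+16.0000−18.5000 = -2.5000
-20.0000·x + 8.0000·y = c_1−c_2 = -18.0000
-10.0000·x + 8.0000·y = c_1−c_3 = 17.0000
solve first two rows → x=3.5000, y=6.5000

(3.5000, 6.5000)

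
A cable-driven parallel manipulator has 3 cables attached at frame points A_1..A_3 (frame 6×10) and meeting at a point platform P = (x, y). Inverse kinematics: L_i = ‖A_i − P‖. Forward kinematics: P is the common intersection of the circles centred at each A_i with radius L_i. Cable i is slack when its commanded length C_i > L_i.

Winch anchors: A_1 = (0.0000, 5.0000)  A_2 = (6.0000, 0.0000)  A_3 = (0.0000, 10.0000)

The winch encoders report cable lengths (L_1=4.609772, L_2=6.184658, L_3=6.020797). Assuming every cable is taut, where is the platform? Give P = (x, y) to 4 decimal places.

each cable: (A_i−P)·(A_i−P) = L_i²; let k_i = ‖A_i‖²−L_i²
k_1 = 0.0000+25.0000−21.2500 = 3.7500
row 1: -12.0000x + 10.0000y = 6.0000  (k_2=-2.2500)
row 2: 0.0000x − 10.0000y = -60.0000  (k_3=63.7500)
Cramer on rows 1–2 → x = 4.5000, y = 6.0000

(4.5000, 6.0000)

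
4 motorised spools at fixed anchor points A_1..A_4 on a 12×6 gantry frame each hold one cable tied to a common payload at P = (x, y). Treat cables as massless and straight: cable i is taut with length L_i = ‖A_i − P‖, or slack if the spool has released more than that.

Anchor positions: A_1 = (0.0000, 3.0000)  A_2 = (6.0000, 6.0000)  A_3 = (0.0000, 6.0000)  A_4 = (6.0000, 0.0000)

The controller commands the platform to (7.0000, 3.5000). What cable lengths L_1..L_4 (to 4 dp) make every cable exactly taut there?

cable 1: Δx=-7.0000, Δy=-0.5000; L_1 = √(Δx²+Δy²) = 7.0178
cable 2: Δx=-1.0000, Δy=2.5000; L_2 = √(Δx²+Δy²) = 2.6926
cable 3: Δx=-7.0000, Δy=2.5000; L_3 = √(Δx²+Δy²) = 7.4330
cable 4: Δx=-1.0000, Δy=-3.5000; L_4 = √(Δx²+Δy²) = 3.6401

(7.0178, 2.6926, 7.4330, 3.6401)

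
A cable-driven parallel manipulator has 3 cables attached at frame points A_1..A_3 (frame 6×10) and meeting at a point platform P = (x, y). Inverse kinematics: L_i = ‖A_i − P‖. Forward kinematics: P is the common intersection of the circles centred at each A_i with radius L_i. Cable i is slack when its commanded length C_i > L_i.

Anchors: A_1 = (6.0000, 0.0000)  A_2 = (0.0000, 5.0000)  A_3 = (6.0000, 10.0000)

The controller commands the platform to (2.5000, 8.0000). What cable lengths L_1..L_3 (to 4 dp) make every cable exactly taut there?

L_1 = √((6.0000−2.5000)² + (0.0000−8.0000)²) = 8.7321
L_2 = √((0.0000−2.5000)² + (5.0000−8.0000)²) = 3.9051
L_3 = √((6.0000−2.5000)² + (10.0000−8.0000)²) = 4.0311

(8.7321, 3.9051, 4.0311)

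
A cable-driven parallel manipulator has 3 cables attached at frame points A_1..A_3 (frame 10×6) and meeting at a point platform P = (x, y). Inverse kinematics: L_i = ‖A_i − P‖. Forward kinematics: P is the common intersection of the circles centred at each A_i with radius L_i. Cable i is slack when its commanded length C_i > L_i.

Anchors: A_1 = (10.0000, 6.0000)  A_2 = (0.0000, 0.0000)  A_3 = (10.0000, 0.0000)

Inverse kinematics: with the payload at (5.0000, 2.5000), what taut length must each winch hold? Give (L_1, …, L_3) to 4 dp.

(6.1033, 5.5902, 5.5902)

L_1 = √((10.0000−5.0000)² + (6.0000−2.5000)²) = 6.1033
L_2 = √((0.0000−5.0000)² + (0.0000−2.5000)²) = 5.5902
L_3 = √((10.0000−5.0000)² + (0.0000−2.5000)²) = 5.5902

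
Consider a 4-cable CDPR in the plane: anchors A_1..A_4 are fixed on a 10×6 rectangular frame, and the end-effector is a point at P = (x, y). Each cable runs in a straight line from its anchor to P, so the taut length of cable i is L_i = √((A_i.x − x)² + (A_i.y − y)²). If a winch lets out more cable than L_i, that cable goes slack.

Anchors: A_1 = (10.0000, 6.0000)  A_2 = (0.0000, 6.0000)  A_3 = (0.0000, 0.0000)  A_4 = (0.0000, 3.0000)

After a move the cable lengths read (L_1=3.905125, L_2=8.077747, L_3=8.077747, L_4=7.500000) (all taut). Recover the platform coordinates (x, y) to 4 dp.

(7.5000, 3.0000)

circle eqns → linear via eq_j − eq_1; set k_j = A_j·A_j − L_j²
k_1 = 100.0000+36.0000−15.2500 = 120.7500
20.0000·x + 0.0000·y = k_1−k_2 = 150.0000
20.0000·x + 12.0000·y = k_1−k_3 = 186.0000
20.0000·x + 6.0000·y = k_1−k_4 = 168.0000
solve first two rows → x=7.5000, y=3.0000
check cable 4: ‖A_4−P‖² = 56.2500 ≈ L_4² = 56.2500 ✓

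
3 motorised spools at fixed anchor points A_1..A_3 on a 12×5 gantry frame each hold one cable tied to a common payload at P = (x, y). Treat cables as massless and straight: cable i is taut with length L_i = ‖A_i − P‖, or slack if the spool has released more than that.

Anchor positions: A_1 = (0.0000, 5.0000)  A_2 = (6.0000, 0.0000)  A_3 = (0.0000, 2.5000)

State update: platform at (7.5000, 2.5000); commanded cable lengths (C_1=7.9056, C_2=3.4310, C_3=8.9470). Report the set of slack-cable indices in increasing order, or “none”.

cable 1: L_1 = ‖A_1−P‖ = 7.9057;  C_1 = 7.9056 → taut
cable 2: L_2 = ‖A_2−P‖ = 2.9155;  C_2 = 3.4310 → slack
cable 3: L_3 = ‖A_3−P‖ = 7.5000;  C_3 = 8.9470 → slack

2, 3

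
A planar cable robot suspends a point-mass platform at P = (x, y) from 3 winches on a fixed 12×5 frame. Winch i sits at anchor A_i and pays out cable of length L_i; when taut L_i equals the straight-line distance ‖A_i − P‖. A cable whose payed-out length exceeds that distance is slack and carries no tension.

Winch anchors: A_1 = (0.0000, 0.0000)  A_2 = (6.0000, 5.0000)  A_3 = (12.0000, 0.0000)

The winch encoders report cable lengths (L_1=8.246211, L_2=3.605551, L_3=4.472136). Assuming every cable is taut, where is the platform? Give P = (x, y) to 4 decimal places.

(8.0000, 2.0000)

circle eqns → linear via eq_j − eq_1; set c_j = A_j·A_j − L_j²
c_1 = 0.0000+0.0000−68.0000 = -68.0000
-12.0000·x − 10.0000·y = c_1−c_2 = -116.0000
-24.0000·x + 0.0000·y = c_1−c_3 = -192.0000
solve first two rows → x=8.0000, y=2.0000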